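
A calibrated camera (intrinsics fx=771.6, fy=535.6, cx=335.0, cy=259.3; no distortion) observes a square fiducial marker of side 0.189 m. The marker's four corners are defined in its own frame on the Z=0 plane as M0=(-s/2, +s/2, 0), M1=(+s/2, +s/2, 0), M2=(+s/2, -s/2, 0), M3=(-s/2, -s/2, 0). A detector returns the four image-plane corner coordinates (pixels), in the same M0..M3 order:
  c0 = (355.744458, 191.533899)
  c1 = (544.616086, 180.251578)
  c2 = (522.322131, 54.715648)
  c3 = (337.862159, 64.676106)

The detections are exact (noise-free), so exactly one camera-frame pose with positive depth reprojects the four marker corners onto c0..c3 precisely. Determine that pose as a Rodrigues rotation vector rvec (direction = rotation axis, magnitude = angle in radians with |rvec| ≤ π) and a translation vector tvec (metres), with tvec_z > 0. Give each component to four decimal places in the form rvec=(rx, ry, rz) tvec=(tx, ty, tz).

Intrinsics K: fx=771.6, fy=535.6, cx=335.0, cy=259.3
Marker side s = 0.189 m; corners in marker frame (Z=0):
  M0 = (-0.0945, +0.0945, 0)
  M1 = (+0.0945, +0.0945, 0)
  M2 = (+0.0945, -0.0945, 0)
  M3 = (-0.0945, -0.0945, 0)
Detected image corners:
  c0 = (355.744458, 191.533899) px
  c1 = (544.616086, 180.251578) px
  c2 = (522.322131, 54.715648) px
  c3 = (337.862159, 64.676106) px
Planar DLT: solve 8×8 A·h = b for H (H[2,2]=1):
  H  [+1007.08977 +49.19006 +440.40540]
  H  [-50.69137 +651.75047 +121.99779]
  H  [+0.04449 -0.12984 +1.00000]
B = K⁻¹H; ‖b₁‖=1.291884, ‖b₂‖=1.291884; λ = 2/(‖b₁‖+‖b₂‖) = 0.774063, sign → tz>0 ⇒ λ=+0.774063
r₁ = λ·B[:,0] = (+0.99535,-0.08993,+0.03444); r₂ = λ·B[:,1] = (+0.09298,+0.99058,-0.10050)
r₃ = r₁×r₂ = (-0.02508,+0.10324,+0.99434); SVD([r₁ r₂ r₃]) → R = UVᵀ:
  R  [+0.99535 +0.09298 -0.02508]
  R  [-0.08993 +0.99058 +0.10324]
  R  [+0.03444 -0.10050 +0.99434]
t = (+0.10574, -0.19843, +0.77406) m
tr R = 2.980275; θ = arccos((tr R − 1)/2) = 0.140560 rad = 8.053°
axis k = ((R−Rᵀ)₃₂, (R−Rᵀ)₁₃, (R−Rᵀ)₂₁) / (2 sinθ) = (-0.727126, -0.212419, -0.652814)
rvec = θ·k = (-0.102205, -0.029858, -0.091759)

rvec=(-0.1022, -0.0299, -0.0918) tvec=(0.1057, -0.1984, 0.7741)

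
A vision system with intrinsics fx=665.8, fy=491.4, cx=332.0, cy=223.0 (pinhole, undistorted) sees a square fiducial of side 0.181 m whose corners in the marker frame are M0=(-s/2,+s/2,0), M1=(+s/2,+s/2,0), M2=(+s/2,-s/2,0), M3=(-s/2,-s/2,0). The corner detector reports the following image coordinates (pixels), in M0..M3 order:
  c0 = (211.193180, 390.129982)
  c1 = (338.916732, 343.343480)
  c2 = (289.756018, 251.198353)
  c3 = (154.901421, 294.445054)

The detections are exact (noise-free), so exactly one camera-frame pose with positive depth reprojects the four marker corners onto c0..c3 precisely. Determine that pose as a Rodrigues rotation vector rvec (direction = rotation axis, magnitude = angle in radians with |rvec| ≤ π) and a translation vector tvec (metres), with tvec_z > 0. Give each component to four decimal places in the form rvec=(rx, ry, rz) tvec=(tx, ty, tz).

rvec=(0.1055, -0.2804, -0.3797) tvec=(-0.1032, 0.1670, 0.8467)

Intrinsics K: fx=665.8, fy=491.4, cx=332.0, cy=223.0
Marker side s = 0.181 m; corners in marker frame (Z=0):
  M0 = (-0.0905, +0.0905, 0)
  M1 = (+0.0905, +0.0905, 0)
  M2 = (+0.0905, -0.0905, 0)
  M3 = (-0.0905, -0.0905, 0)
Detected image corners:
  c0 = (211.193180, 390.129982) px
  c1 = (338.916732, 343.343480) px
  c2 = (289.756018, 251.198353) px
  c3 = (154.901421, 294.445054) px
Planar DLT: solve 8×8 A·h = b for H (H[2,2]=1):
  H  [+798.45574 +335.91989 +250.87891]
  H  [-154.45753 +576.65071 +319.94917]
  H  [+0.29525 +0.18151 +1.00000]
B = K⁻¹H; ‖b₁‖=1.181055, ‖b₂‖=1.181055; λ = 2/(‖b₁‖+‖b₂‖) = 0.846700, sign → tz>0 ⇒ λ=+0.846700
r₁ = λ·B[:,0] = (+0.89074,-0.37958,+0.24999); r₂ = λ·B[:,1] = (+0.35055,+0.92385,+0.15369)
r₃ = r₁×r₂ = (-0.28928,-0.04926,+0.95597); SVD([r₁ r₂ r₃]) → R = UVᵀ:
  R  [+0.89074 +0.35055 -0.28928]
  R  [-0.37958 +0.92385 -0.04926]
  R  [+0.24999 +0.15369 +0.95597]
t = (-0.10316, +0.16705, +0.84670) m
tr R = 2.770565; θ = arccos((tr R − 1)/2) = 0.483695 rad = 27.714°
axis k = ((R−Rᵀ)₃₂, (R−Rᵀ)₁₃, (R−Rᵀ)₂₁) / (2 sinθ) = (+0.218202, -0.579794, -0.785001)
rvec = θ·k = (+0.105543, -0.280443, -0.379701)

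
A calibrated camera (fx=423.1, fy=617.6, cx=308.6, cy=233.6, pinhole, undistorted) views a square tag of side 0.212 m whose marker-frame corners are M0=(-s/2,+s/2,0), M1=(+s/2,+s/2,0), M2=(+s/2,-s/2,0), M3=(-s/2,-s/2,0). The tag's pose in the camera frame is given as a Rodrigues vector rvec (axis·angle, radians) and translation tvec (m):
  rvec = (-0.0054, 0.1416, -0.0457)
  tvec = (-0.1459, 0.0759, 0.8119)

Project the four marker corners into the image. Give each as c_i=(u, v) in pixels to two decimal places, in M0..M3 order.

c0=(182.61, 373.17) c1=(289.31, 370.86) c2=(284.28, 206.62) c3=(178.00, 214.86)

Intrinsics K: fx=423.1, fy=617.6, cx=308.6, cy=233.6
Marker side s = 0.212 m; corners in marker frame (Z=0):
  M0 = (-0.1060, +0.1060, 0)
  M1 = (+0.1060, +0.1060, 0)
  M2 = (+0.1060, -0.1060, 0)
  M3 = (-0.1060, -0.1060, 0)
rvec = (-0.0054, 0.1416, -0.0457), |rvec| = θ = 0.14889 rad = 8.531°
Rodrigues: sinθ=0.14834, 1−cosθ=0.01106; R = I + sinθ·[k]× + (1−cosθ)·[k]×²:
    [+0.98895 +0.04515 +0.14120]
    [-0.04591 +0.99894 +0.00215]
    [-0.14095 -0.00861 +0.98998]
t = (-0.1459, 0.0759, 0.8119) m
M0: Pc = R·M0+t = (-0.24594, +0.18665, +0.82593); u = 423.1·(-0.24594)/0.82593 + 308.6 = 182.6103, v = 617.6·(+0.18665)/0.82593 + 233.6 = 373.1738
M1: Pc = R·M1+t = (-0.03629, +0.17692, +0.79605); u = 423.1·(-0.03629)/0.79605 + 308.6 = 289.3143, v = 617.6·(+0.17692)/0.79605 + 233.6 = 370.8615
M2: Pc = R·M2+t = (-0.04586, -0.03485, +0.79787); u = 423.1·(-0.04586)/0.79787 + 308.6 = 284.2826, v = 617.6·(-0.03485)/0.79787 + 233.6 = 206.6204
M3: Pc = R·M3+t = (-0.25551, -0.02512, +0.82775); u = 423.1·(-0.25551)/0.82775 + 308.6 = 177.9956, v = 617.6·(-0.02512)/0.82775 + 233.6 = 214.8567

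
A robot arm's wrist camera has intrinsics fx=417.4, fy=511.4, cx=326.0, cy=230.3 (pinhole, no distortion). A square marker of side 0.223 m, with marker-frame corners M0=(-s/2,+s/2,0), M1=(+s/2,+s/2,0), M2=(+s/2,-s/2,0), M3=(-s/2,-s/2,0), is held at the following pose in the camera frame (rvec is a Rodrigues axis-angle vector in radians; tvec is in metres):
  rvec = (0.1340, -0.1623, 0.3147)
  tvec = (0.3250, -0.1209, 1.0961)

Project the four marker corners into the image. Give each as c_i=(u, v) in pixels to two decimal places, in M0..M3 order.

Intrinsics K: fx=417.4, fy=511.4, cx=326.0, cy=230.3
Marker side s = 0.223 m; corners in marker frame (Z=0):
  M0 = (-0.1115, +0.1115, 0)
  M1 = (+0.1115, +0.1115, 0)
  M2 = (+0.1115, -0.1115, 0)
  M3 = (-0.1115, -0.1115, 0)
rvec = (0.1340, -0.1623, 0.3147), |rvec| = θ = 0.37859 rad = 21.692°
Rodrigues: sinθ=0.36961, 1−cosθ=0.07081; R = I + sinθ·[k]× + (1−cosθ)·[k]×²:
    [+0.93806 -0.31798 -0.13762]
    [+0.29649 +0.94220 -0.15606]
    [+0.17928 +0.10559 +0.97811]
t = (0.3250, -0.1209, 1.0961) m
M0: Pc = R·M0+t = (+0.18495, -0.04890, +1.08788); u = 417.4·(+0.18495)/1.08788 + 326.0 = 396.9625, v = 511.4·(-0.04890)/1.08788 + 230.3 = 207.3111
M1: Pc = R·M1+t = (+0.39414, +0.01721, +1.12786); u = 417.4·(+0.39414)/1.12786 + 326.0 = 471.8629, v = 511.4·(+0.01721)/1.12786 + 230.3 = 238.1052
M2: Pc = R·M2+t = (+0.46505, -0.19290, +1.10432); u = 417.4·(+0.46505)/1.10432 + 326.0 = 501.7748, v = 511.4·(-0.19290)/1.10432 + 230.3 = 140.9713
M3: Pc = R·M3+t = (+0.25586, -0.25901, +1.06434); u = 417.4·(+0.25586)/1.06434 + 326.0 = 426.3410, v = 511.4·(-0.25901)/1.06434 + 230.3 = 105.8471

c0=(396.96, 207.31) c1=(471.86, 238.11) c2=(501.77, 140.97) c3=(426.34, 105.85)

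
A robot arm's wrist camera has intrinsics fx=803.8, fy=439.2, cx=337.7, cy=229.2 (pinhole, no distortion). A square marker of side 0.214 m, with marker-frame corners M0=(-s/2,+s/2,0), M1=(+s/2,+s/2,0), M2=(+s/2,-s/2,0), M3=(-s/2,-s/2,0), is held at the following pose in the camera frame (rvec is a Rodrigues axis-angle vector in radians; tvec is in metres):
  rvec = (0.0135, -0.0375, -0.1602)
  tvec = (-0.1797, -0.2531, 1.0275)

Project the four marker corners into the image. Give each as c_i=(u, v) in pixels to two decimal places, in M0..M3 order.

c0=(127.44, 173.35) c1=(293.27, 159.24) c2=(266.52, 68.89) c3=(99.92, 82.37)

Intrinsics K: fx=803.8, fy=439.2, cx=337.7, cy=229.2
Marker side s = 0.214 m; corners in marker frame (Z=0):
  M0 = (-0.1070, +0.1070, 0)
  M1 = (+0.1070, +0.1070, 0)
  M2 = (+0.1070, -0.1070, 0)
  M3 = (-0.1070, -0.1070, 0)
rvec = (0.0135, -0.0375, -0.1602), |rvec| = θ = 0.16508 rad = 9.459°
Rodrigues: sinθ=0.16433, 1−cosθ=0.01360; R = I + sinθ·[k]× + (1−cosθ)·[k]×²:
    [+0.98650 +0.15922 -0.03841]
    [-0.15973 +0.98711 -0.01044]
    [+0.03625 +0.01644 +0.99921]
t = (-0.1797, -0.2531, 1.0275) m
M0: Pc = R·M0+t = (-0.26822, -0.13039, +1.02538); u = 803.8·(-0.26822)/1.02538 + 337.7 = 127.4423, v = 439.2·(-0.13039)/1.02538 + 229.2 = 173.3506
M1: Pc = R·M1+t = (-0.05711, -0.16457, +1.03314); u = 803.8·(-0.05711)/1.03314 + 337.7 = 293.2687, v = 439.2·(-0.16457)/1.03314 + 229.2 = 159.2390
M2: Pc = R·M2+t = (-0.09118, -0.37581, +1.02962); u = 803.8·(-0.09118)/1.02962 + 337.7 = 266.5167, v = 439.2·(-0.37581)/1.02962 + 229.2 = 68.8922
M3: Pc = R·M3+t = (-0.30229, -0.34163, +1.02186); u = 803.8·(-0.30229)/1.02186 + 337.7 = 99.9165, v = 439.2·(-0.34163)/1.02186 + 229.2 = 82.3664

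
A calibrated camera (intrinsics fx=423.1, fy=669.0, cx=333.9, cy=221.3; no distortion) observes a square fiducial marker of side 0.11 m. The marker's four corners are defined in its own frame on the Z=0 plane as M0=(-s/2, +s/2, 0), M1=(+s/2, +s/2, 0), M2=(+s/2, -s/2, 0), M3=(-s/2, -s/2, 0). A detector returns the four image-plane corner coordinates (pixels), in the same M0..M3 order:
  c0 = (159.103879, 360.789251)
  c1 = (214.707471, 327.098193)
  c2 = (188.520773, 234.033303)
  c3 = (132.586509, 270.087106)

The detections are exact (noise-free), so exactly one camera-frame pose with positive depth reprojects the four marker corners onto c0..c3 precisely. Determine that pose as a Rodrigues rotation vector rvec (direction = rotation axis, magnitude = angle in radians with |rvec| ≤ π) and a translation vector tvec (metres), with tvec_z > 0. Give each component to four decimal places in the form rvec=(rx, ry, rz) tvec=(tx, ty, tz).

Intrinsics K: fx=423.1, fy=669.0, cx=333.9, cy=221.3
Marker side s = 0.11 m; corners in marker frame (Z=0):
  M0 = (-0.0550, +0.0550, 0)
  M1 = (+0.0550, +0.0550, 0)
  M2 = (+0.0550, -0.0550, 0)
  M3 = (-0.0550, -0.0550, 0)
Detected image corners:
  c0 = (159.103879, 360.789251) px
  c1 = (214.707471, 327.098193) px
  c2 = (188.520773, 234.033303) px
  c3 = (132.586509, 270.087106) px
Planar DLT: solve 8×8 A·h = b for H (H[2,2]=1):
  H  [+475.55556 +263.79157 +173.55326]
  H  [-370.84057 +876.73035 +298.52758]
  H  [-0.18087 +0.13937 +1.00000]
B = K⁻¹H; ‖b₁‖=1.371793, ‖b₂‖=1.371793; λ = 2/(‖b₁‖+‖b₂‖) = 0.728973, sign → tz>0 ⇒ λ=+0.728973
r₁ = λ·B[:,0] = (+0.92341,-0.36047,-0.13185); r₂ = λ·B[:,1] = (+0.37432,+0.92172,+0.10160)
r₃ = r₁×r₂ = (+0.08491,-0.14317,+0.98605); SVD([r₁ r₂ r₃]) → R = UVᵀ:
  R  [+0.92341 +0.37432 +0.08491]
  R  [-0.36047 +0.92172 -0.14317]
  R  [-0.13185 +0.10160 +0.98605]
t = (-0.27627, +0.08415, +0.72897) m
tr R = 2.831172; θ = arccos((tr R − 1)/2) = 0.413833 rad = 23.711°
axis k = ((R−Rᵀ)₃₂, (R−Rᵀ)₁₃, (R−Rᵀ)₂₁) / (2 sinθ) = (+0.304344, +0.269521, -0.913637)
rvec = θ·k = (+0.125948, +0.111537, -0.378093)

rvec=(0.1259, 0.1115, -0.3781) tvec=(-0.2763, 0.0842, 0.7290)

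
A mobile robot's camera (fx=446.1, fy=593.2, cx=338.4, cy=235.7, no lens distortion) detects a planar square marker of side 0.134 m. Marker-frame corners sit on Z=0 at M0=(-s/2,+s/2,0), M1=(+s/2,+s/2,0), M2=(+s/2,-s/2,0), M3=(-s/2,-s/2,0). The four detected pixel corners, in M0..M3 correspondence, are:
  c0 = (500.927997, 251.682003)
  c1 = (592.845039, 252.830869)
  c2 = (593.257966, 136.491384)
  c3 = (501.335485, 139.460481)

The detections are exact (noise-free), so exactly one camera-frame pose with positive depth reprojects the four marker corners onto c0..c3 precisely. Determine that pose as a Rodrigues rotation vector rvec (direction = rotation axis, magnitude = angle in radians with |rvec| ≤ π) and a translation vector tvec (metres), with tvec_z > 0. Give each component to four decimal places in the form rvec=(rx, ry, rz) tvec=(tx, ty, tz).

rvec=(-0.0010, 0.1882, 0.0050) tvec=(0.3242, -0.0476, 0.6958)

Intrinsics K: fx=446.1, fy=593.2, cx=338.4, cy=235.7
Marker side s = 0.134 m; corners in marker frame (Z=0):
  M0 = (-0.0670, +0.0670, 0)
  M1 = (+0.0670, +0.0670, 0)
  M2 = (+0.0670, -0.0670, 0)
  M3 = (-0.0670, -0.0670, 0)
Detected image corners:
  c0 = (500.927997, 251.682003) px
  c1 = (592.845039, 252.830869) px
  c2 = (593.257966, 136.491384) px
  c3 = (501.335485, 139.460481) px
Planar DLT: solve 8×8 A·h = b for H (H[2,2]=1):
  H  [+538.84715 -3.47586 +546.26356]
  H  [-59.26238 +852.41474 +195.12148]
  H  [-0.26892 -0.00076 +1.00000]
B = K⁻¹H; ‖b₁‖=1.437297, ‖b₂‖=1.437297; λ = 2/(‖b₁‖+‖b₂‖) = 0.695751, sign → tz>0 ⇒ λ=+0.695751
r₁ = λ·B[:,0] = (+0.98233,+0.00483,-0.18710); r₂ = λ·B[:,1] = (-0.00502,+0.99999,-0.00053)
r₃ = r₁×r₂ = (+0.18709,+0.00146,+0.98234); SVD([r₁ r₂ r₃]) → R = UVᵀ:
  R  [+0.98233 -0.00502 +0.18709]
  R  [+0.00483 +0.99999 +0.00146]
  R  [-0.18710 -0.00053 +0.98234]
t = (+0.32419, -0.04759, +0.69575) m
tr R = 2.964658; θ = arccos((tr R − 1)/2) = 0.188273 rad = 10.787°
axis k = ((R−Rᵀ)₃₂, (R−Rᵀ)₁₃, (R−Rᵀ)₂₁) / (2 sinθ) = (-0.005304, +0.999639, +0.026325)
rvec = θ·k = (-0.000999, +0.188205, +0.004956)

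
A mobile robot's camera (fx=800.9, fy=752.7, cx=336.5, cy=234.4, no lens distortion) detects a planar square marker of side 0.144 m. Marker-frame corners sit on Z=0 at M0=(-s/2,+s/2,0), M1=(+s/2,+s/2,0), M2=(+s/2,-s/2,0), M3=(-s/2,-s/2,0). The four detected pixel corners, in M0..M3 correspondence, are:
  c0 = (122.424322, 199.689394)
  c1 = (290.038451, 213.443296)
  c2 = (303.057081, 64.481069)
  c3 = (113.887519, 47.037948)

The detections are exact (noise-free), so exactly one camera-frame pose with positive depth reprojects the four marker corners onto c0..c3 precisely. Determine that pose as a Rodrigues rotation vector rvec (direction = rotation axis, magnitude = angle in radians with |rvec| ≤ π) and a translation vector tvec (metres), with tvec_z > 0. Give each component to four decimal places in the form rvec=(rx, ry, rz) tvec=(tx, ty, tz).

rvec=(0.5817, -0.0276, 0.0991) tvec=(-0.1046, -0.0853, 0.6512)

Intrinsics K: fx=800.9, fy=752.7, cx=336.5, cy=234.4
Marker side s = 0.144 m; corners in marker frame (Z=0):
  M0 = (-0.0720, +0.0720, 0)
  M1 = (+0.0720, +0.0720, 0)
  M2 = (+0.0720, -0.0720, 0)
  M3 = (-0.0720, -0.0720, 0)
Detected image corners:
  c0 = (122.424322, 199.689394) px
  c1 = (290.038451, 213.443296) px
  c2 = (303.057081, 64.481069) px
  c3 = (113.887519, 47.037948) px
Planar DLT: solve 8×8 A·h = b for H (H[2,2]=1):
  H  [+1251.51152 +158.19821 +207.81699]
  H  [+118.43244 +1157.39010 +135.77076]
  H  [+0.08298 +0.84015 +1.00000]
B = K⁻¹H; ‖b₁‖=1.535659, ‖b₂‖=1.535659; λ = 2/(‖b₁‖+‖b₂‖) = 0.651186, sign → tz>0 ⇒ λ=+0.651186
r₁ = λ·B[:,0] = (+0.99486,+0.08563,+0.05404); r₂ = λ·B[:,1] = (-0.10124,+0.83093,+0.54710)
r₃ = r₁×r₂ = (+0.00195,-0.54976,+0.83532); SVD([r₁ r₂ r₃]) → R = UVᵀ:
  R  [+0.99486 -0.10124 +0.00195]
  R  [+0.08563 +0.83093 -0.54976]
  R  [+0.05404 +0.54710 +0.83532]
t = (-0.10463, -0.08533, +0.65119) m
tr R = 2.661109; θ = arccos((tr R − 1)/2) = 0.590694 rad = 33.844°
axis k = ((R−Rᵀ)₃₂, (R−Rᵀ)₁₃, (R−Rᵀ)₂₁) / (2 sinθ) = (+0.984717, -0.046764, +0.167766)
rvec = θ·k = (+0.581666, -0.027623, +0.099098)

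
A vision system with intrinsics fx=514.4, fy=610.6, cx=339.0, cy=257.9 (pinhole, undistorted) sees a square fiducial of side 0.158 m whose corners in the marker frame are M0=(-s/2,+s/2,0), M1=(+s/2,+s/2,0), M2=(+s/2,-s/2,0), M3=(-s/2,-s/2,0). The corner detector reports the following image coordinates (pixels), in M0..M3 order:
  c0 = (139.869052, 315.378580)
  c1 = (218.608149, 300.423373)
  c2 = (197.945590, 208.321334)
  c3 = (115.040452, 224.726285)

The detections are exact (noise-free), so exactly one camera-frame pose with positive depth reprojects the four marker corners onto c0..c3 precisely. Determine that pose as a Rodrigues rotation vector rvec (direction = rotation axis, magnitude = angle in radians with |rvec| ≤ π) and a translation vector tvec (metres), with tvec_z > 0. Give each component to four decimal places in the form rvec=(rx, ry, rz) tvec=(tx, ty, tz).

rvec=(0.3402, 0.0140, -0.1654) tvec=(-0.3253, 0.0089, 0.9787)

Intrinsics K: fx=514.4, fy=610.6, cx=339.0, cy=257.9
Marker side s = 0.158 m; corners in marker frame (Z=0):
  M0 = (-0.0790, +0.0790, 0)
  M1 = (+0.0790, +0.0790, 0)
  M2 = (+0.0790, -0.0790, 0)
  M3 = (-0.0790, -0.0790, 0)
Detected image corners:
  c0 = (139.869052, 315.378580) px
  c1 = (218.608149, 300.423373) px
  c2 = (197.945590, 208.321334) px
  c3 = (115.040452, 224.726285) px
Planar DLT: solve 8×8 A·h = b for H (H[2,2]=1):
  H  [+504.06505 +200.77032 +168.03432]
  H  [-110.23253 +666.99293 +263.45923]
  H  [-0.04239 +0.33817 +1.00000]
B = K⁻¹H; ‖b₁‖=1.021758, ‖b₂‖=1.021758; λ = 2/(‖b₁‖+‖b₂‖) = 0.978705, sign → tz>0 ⇒ λ=+0.978705
r₁ = λ·B[:,0] = (+0.98638,-0.15917,-0.04148); r₂ = λ·B[:,1] = (+0.16387,+0.92930,+0.33097)
r₃ = r₁×r₂ = (-0.01413,-0.33326,+0.94273); SVD([r₁ r₂ r₃]) → R = UVᵀ:
  R  [+0.98638 +0.16387 -0.01413]
  R  [-0.15917 +0.92930 -0.33326]
  R  [-0.04148 +0.33097 +0.94273]
t = (-0.32528, +0.00891, +0.97871) m
tr R = 2.858414; θ = arccos((tr R − 1)/2) = 0.378535 rad = 21.688°
axis k = ((R−Rᵀ)₃₂, (R−Rᵀ)₁₃, (R−Rᵀ)₂₁) / (2 sinθ) = (+0.898670, +0.037011, -0.437062)
rvec = θ·k = (+0.340178, +0.014010, -0.165443)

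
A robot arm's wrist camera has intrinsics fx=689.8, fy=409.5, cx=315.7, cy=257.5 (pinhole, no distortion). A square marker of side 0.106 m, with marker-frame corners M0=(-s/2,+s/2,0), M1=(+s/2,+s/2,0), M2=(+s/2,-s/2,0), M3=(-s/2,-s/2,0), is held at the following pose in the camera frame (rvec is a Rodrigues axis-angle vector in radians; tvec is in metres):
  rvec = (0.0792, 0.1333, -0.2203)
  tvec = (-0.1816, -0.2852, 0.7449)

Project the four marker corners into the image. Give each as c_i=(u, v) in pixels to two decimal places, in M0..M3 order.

Intrinsics K: fx=689.8, fy=409.5, cx=315.7, cy=257.5
Marker side s = 0.106 m; corners in marker frame (Z=0):
  M0 = (-0.0530, +0.0530, 0)
  M1 = (+0.0530, +0.0530, 0)
  M2 = (+0.0530, -0.0530, 0)
  M3 = (-0.0530, -0.0530, 0)
rvec = (0.0792, 0.1333, -0.2203), |rvec| = θ = 0.26939 rad = 15.435°
Rodrigues: sinθ=0.26615, 1−cosθ=0.03607; R = I + sinθ·[k]× + (1−cosθ)·[k]×²:
    [+0.96705 +0.22289 +0.12302]
    [-0.21240 +0.97276 -0.09284]
    [-0.14036 +0.06365 +0.98805]
t = (-0.1816, -0.2852, 0.7449) m
M0: Pc = R·M0+t = (-0.22104, -0.22239, +0.75571); u = 689.8·(-0.22104)/0.75571 + 315.7 = 113.9387, v = 409.5·(-0.22239)/0.75571 + 257.5 = 136.9949
M1: Pc = R·M1+t = (-0.11853, -0.24490, +0.74083); u = 689.8·(-0.11853)/0.74083 + 315.7 = 205.3323, v = 409.5·(-0.24490)/0.74083 + 257.5 = 122.1299
M2: Pc = R·M2+t = (-0.14216, -0.34801, +0.73409); u = 689.8·(-0.14216)/0.73409 + 315.7 = 182.1168, v = 409.5·(-0.34801)/0.73409 + 257.5 = 63.3656
M3: Pc = R·M3+t = (-0.24467, -0.32550, +0.74897); u = 689.8·(-0.24467)/0.74897 + 315.7 = 90.3610, v = 409.5·(-0.32550)/0.74897 + 257.5 = 79.5320

c0=(113.94, 136.99) c1=(205.33, 122.13) c2=(182.12, 63.37) c3=(90.36, 79.53)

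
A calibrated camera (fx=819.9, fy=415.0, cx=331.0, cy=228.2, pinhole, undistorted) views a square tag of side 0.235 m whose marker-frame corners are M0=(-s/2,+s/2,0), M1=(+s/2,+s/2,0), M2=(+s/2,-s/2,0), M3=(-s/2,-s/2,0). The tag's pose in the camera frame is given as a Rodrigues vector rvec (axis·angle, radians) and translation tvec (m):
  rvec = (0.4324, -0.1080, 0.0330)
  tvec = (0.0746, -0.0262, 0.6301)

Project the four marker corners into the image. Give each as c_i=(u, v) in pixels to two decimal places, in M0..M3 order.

c0=(271.15, 277.67) c1=(550.05, 277.06) c2=(603.92, 136.17) c3=(279.45, 130.39)

Intrinsics K: fx=819.9, fy=415.0, cx=331.0, cy=228.2
Marker side s = 0.235 m; corners in marker frame (Z=0):
  M0 = (-0.1175, +0.1175, 0)
  M1 = (+0.1175, +0.1175, 0)
  M2 = (+0.1175, -0.1175, 0)
  M3 = (-0.1175, -0.1175, 0)
rvec = (0.4324, -0.1080, 0.0330), |rvec| = θ = 0.44690 rad = 25.606°
Rodrigues: sinθ=0.43218, 1−cosθ=0.09821; R = I + sinθ·[k]× + (1−cosθ)·[k]×²:
    [+0.99373 -0.05488 -0.09742]
    [+0.00895 +0.90753 -0.41990]
    [+0.11146 +0.41640 +0.90233]
t = (0.0746, -0.0262, 0.6301) m
M0: Pc = R·M0+t = (-0.04861, +0.07938, +0.66593); u = 819.9·(-0.04861)/0.66593 + 331.0 = 271.1496, v = 415.0·(+0.07938)/0.66593 + 228.2 = 277.6704
M1: Pc = R·M1+t = (+0.18492, +0.08149, +0.69212); u = 819.9·(+0.18492)/0.69212 + 331.0 = 550.0536, v = 415.0·(+0.08149)/0.69212 + 228.2 = 277.0592
M2: Pc = R·M2+t = (+0.19781, -0.13178, +0.59427); u = 819.9·(+0.19781)/0.59427 + 331.0 = 603.9154, v = 415.0·(-0.13178)/0.59427 + 228.2 = 136.1713
M3: Pc = R·M3+t = (-0.03572, -0.13389, +0.56808); u = 819.9·(-0.03572)/0.56808 + 331.0 = 279.4526, v = 415.0·(-0.13389)/0.56808 + 228.2 = 130.3919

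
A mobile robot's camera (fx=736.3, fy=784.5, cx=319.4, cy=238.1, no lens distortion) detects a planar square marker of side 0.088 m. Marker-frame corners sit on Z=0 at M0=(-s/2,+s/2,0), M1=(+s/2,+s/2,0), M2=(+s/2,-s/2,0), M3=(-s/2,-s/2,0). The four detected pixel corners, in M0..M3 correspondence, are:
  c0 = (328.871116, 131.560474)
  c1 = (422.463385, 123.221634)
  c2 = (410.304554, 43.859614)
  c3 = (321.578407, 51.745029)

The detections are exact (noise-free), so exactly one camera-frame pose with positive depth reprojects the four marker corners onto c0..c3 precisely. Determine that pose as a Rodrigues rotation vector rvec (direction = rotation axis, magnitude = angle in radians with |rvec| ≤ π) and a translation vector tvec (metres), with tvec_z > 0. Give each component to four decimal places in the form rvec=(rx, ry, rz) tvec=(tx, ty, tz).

Intrinsics K: fx=736.3, fy=784.5, cx=319.4, cy=238.1
Marker side s = 0.088 m; corners in marker frame (Z=0):
  M0 = (-0.0440, +0.0440, 0)
  M1 = (+0.0440, +0.0440, 0)
  M2 = (+0.0440, -0.0440, 0)
  M3 = (-0.0440, -0.0440, 0)
Detected image corners:
  c0 = (328.871116, 131.560474) px
  c1 = (422.463385, 123.221634) px
  c2 = (410.304554, 43.859614) px
  c3 = (321.578407, 51.745029) px
Planar DLT: solve 8×8 A·h = b for H (H[2,2]=1):
  H  [+1036.22998 -114.51892 +370.68029]
  H  [-91.86212 +851.25434 +86.53351]
  H  [+0.00288 -0.60690 +1.00000]
B = K⁻¹H; ‖b₁‖=1.411041, ‖b₂‖=1.411041; λ = 2/(‖b₁‖+‖b₂‖) = 0.708697, sign → tz>0 ⇒ λ=+0.708697
r₁ = λ·B[:,0] = (+0.99650,-0.08361,+0.00204); r₂ = λ·B[:,1] = (+0.07635,+0.89954,-0.43011)
r₃ = r₁×r₂ = (+0.03412,+0.42876,+0.90277); SVD([r₁ r₂ r₃]) → R = UVᵀ:
  R  [+0.99650 +0.07635 +0.03412]
  R  [-0.08361 +0.89954 +0.42876]
  R  [+0.00204 -0.43011 +0.90277]
t = (+0.04936, -0.13692, +0.70870) m
tr R = 2.798812; θ = arccos((tr R − 1)/2) = 0.452387 rad = 25.920°
axis k = ((R−Rᵀ)₃₂, (R−Rᵀ)₁₃, (R−Rᵀ)₂₁) / (2 sinθ) = (-0.982433, +0.036697, -0.182970)
rvec = θ·k = (-0.444440, +0.016601, -0.082773)

rvec=(-0.4444, 0.0166, -0.0828) tvec=(0.0494, -0.1369, 0.7087)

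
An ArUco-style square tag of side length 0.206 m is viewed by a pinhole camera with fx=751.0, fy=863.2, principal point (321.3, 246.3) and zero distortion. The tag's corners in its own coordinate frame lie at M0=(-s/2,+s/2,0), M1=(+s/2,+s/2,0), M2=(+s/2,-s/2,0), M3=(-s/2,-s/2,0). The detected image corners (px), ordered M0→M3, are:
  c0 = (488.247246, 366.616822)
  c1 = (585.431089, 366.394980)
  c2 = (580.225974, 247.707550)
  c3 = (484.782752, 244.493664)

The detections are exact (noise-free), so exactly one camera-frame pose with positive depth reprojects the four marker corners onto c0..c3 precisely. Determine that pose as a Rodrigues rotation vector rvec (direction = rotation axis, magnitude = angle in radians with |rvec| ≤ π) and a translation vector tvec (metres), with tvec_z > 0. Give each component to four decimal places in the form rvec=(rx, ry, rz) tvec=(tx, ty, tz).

Intrinsics K: fx=751.0, fy=863.2, cx=321.3, cy=246.3
Marker side s = 0.206 m; corners in marker frame (Z=0):
  M0 = (-0.1030, +0.1030, 0)
  M1 = (+0.1030, +0.1030, 0)
  M2 = (+0.1030, -0.1030, 0)
  M3 = (-0.1030, -0.1030, 0)
Detected image corners:
  c0 = (488.247246, 366.616822) px
  c1 = (585.431089, 366.394980) px
  c2 = (580.225974, 247.707550) px
  c3 = (484.782752, 244.493664) px
Planar DLT: solve 8×8 A·h = b for H (H[2,2]=1):
  H  [+542.18671 -29.16482 +535.34364]
  H  [+50.12930 +555.57396 +305.73103]
  H  [+0.13969 -0.09402 +1.00000]
B = K⁻¹H; ‖b₁‖=0.677009, ‖b₂‖=0.677009; λ = 2/(‖b₁‖+‖b₂‖) = 1.477085, sign → tz>0 ⇒ λ=+1.477085
r₁ = λ·B[:,0] = (+0.97811,+0.02691,+0.20633); r₂ = λ·B[:,1] = (+0.00205,+0.99031,-0.13887)
r₃ = r₁×r₂ = (-0.20807,+0.13626,+0.96858); SVD([r₁ r₂ r₃]) → R = UVᵀ:
  R  [+0.97811 +0.00205 -0.20807]
  R  [+0.02691 +0.99031 +0.13626]
  R  [+0.20633 -0.13887 +0.96858]
t = (+0.42099, +0.10170, +1.47709) m
tr R = 2.936999; θ = arccos((tr R − 1)/2) = 0.251663 rad = 14.419°
axis k = ((R−Rᵀ)₃₂, (R−Rᵀ)₁₃, (R−Rᵀ)₂₁) / (2 sinθ) = (-0.552429, -0.832064, +0.049909)
rvec = θ·k = (-0.139026, -0.209400, +0.012560)

rvec=(-0.1390, -0.2094, 0.0126) tvec=(0.4210, 0.1017, 1.4771)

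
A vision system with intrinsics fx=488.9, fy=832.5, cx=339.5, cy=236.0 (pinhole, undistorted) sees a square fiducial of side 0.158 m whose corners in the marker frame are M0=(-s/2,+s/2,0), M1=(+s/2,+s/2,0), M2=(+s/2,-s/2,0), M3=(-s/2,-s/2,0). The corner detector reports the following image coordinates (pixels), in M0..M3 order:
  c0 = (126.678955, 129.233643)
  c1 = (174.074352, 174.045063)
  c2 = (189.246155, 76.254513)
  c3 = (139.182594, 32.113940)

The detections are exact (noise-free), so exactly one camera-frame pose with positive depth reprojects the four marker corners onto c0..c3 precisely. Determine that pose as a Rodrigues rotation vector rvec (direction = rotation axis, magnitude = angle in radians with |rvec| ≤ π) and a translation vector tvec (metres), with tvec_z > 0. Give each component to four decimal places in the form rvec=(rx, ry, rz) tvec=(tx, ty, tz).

rvec=(0.3220, 0.3082, 0.4335) tvec=(-0.4628, -0.1967, 1.2383)

Intrinsics K: fx=488.9, fy=832.5, cx=339.5, cy=236.0
Marker side s = 0.158 m; corners in marker frame (Z=0):
  M0 = (-0.0790, +0.0790, 0)
  M1 = (+0.0790, +0.0790, 0)
  M2 = (+0.0790, -0.0790, 0)
  M3 = (-0.0790, -0.0790, 0)
Detected image corners:
  c0 = (126.678955, 129.233643) px
  c1 = (174.074352, 174.045063) px
  c2 = (189.246155, 76.254513) px
  c3 = (139.182594, 32.113940) px
Planar DLT: solve 8×8 A·h = b for H (H[2,2]=1):
  H  [+280.12730 -40.92758 +156.79008]
  H  [+263.16531 +647.21975 +103.73688]
  H  [-0.17858 +0.29584 +1.00000]
B = K⁻¹H; ‖b₁‖=0.807573, ‖b₂‖=0.807573; λ = 2/(‖b₁‖+‖b₂‖) = 1.238279, sign → tz>0 ⇒ λ=+1.238279
r₁ = λ·B[:,0] = (+0.86306,+0.45412,-0.22113); r₂ = λ·B[:,1] = (-0.35805,+0.85884,+0.36633)
r₃ = r₁×r₂ = (+0.35628,-0.23699,+0.90383); SVD([r₁ r₂ r₃]) → R = UVᵀ:
  R  [+0.86306 -0.35805 +0.35628]
  R  [+0.45412 +0.85884 -0.23699]
  R  [-0.22113 +0.36633 +0.90383]
t = (-0.46276, -0.19673, +1.23828) m
tr R = 2.625728; θ = arccos((tr R − 1)/2) = 0.621744 rad = 35.623°
axis k = ((R−Rᵀ)₃₂, (R−Rᵀ)₁₃, (R−Rᵀ)₂₁) / (2 sinθ) = (+0.517909, +0.495668, +0.697197)
rvec = θ·k = (+0.322007, +0.308178, +0.433478)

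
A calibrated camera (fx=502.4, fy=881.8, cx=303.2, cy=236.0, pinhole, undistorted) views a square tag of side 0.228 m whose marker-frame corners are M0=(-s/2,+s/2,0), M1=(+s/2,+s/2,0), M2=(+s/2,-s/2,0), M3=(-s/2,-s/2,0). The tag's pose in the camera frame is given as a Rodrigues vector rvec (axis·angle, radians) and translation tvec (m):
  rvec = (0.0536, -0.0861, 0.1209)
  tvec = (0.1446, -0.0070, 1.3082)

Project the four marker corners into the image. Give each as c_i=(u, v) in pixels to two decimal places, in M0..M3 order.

Intrinsics K: fx=502.4, fy=881.8, cx=303.2, cy=236.0
Marker side s = 0.228 m; corners in marker frame (Z=0):
  M0 = (-0.1140, +0.1140, 0)
  M1 = (+0.1140, +0.1140, 0)
  M2 = (+0.1140, -0.1140, 0)
  M3 = (-0.1140, -0.1140, 0)
rvec = (0.0536, -0.0861, 0.1209), |rvec| = θ = 0.15781 rad = 9.042°
Rodrigues: sinθ=0.15715, 1−cosθ=0.01243; R = I + sinθ·[k]× + (1−cosθ)·[k]×²:
    [+0.98901 -0.12270 -0.08251]
    [+0.11810 +0.99127 -0.05857]
    [+0.08898 +0.04818 +0.99487]
t = (0.1446, -0.0070, 1.3082) m
M0: Pc = R·M0+t = (+0.01787, +0.09254, +1.30355); u = 502.4·(+0.01787)/1.30355 + 303.2 = 310.0854, v = 881.8·(+0.09254)/1.30355 + 236.0 = 298.6011
M1: Pc = R·M1+t = (+0.24336, +0.11947, +1.32384); u = 502.4·(+0.24336)/1.32384 + 303.2 = 395.5555, v = 881.8·(+0.11947)/1.32384 + 236.0 = 315.5770
M2: Pc = R·M2+t = (+0.27133, -0.10654, +1.31285); u = 502.4·(+0.27133)/1.31285 + 303.2 = 407.0341, v = 881.8·(-0.10654)/1.31285 + 236.0 = 164.4390
M3: Pc = R·M3+t = (+0.04584, -0.13347, +1.29256); u = 502.4·(+0.04584)/1.29256 + 303.2 = 321.0177, v = 881.8·(-0.13347)/1.29256 + 236.0 = 144.9467

c0=(310.09, 298.60) c1=(395.56, 315.58) c2=(407.03, 164.44) c3=(321.02, 144.95)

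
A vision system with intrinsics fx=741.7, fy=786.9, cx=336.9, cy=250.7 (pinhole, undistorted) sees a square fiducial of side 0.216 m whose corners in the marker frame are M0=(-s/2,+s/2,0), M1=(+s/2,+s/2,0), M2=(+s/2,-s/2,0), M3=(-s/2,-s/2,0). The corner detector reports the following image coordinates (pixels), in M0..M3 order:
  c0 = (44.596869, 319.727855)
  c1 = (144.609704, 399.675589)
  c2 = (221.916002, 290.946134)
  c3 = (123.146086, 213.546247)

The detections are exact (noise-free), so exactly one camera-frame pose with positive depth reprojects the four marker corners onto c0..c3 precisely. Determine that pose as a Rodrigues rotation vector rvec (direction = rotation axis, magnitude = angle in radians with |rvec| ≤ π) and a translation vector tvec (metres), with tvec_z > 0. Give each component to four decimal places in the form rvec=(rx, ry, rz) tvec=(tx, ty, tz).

Intrinsics K: fx=741.7, fy=786.9, cx=336.9, cy=250.7
Marker side s = 0.216 m; corners in marker frame (Z=0):
  M0 = (-0.1080, +0.1080, 0)
  M1 = (+0.1080, +0.1080, 0)
  M2 = (+0.1080, -0.1080, 0)
  M3 = (-0.1080, -0.1080, 0)
Detected image corners:
  c0 = (44.596869, 319.727855) px
  c1 = (144.609704, 399.675589) px
  c2 = (221.916002, 290.946134) px
  c3 = (123.146086, 213.546247) px
Planar DLT: solve 8×8 A·h = b for H (H[2,2]=1):
  H  [+454.39890 -373.00596 +133.72227]
  H  [+351.07378 +469.46778 +305.26138]
  H  [-0.04281 -0.09146 +1.00000]
B = K⁻¹H; ‖b₁‖=0.782799, ‖b₂‖=0.782799; λ = 2/(‖b₁‖+‖b₂‖) = 1.277467, sign → tz>0 ⇒ λ=+1.277467
r₁ = λ·B[:,0] = (+0.80747,+0.58736,-0.05469); r₂ = λ·B[:,1] = (-0.58938,+0.79937,-0.11684)
r₃ = r₁×r₂ = (-0.02491,+0.12657,+0.99164); SVD([r₁ r₂ r₃]) → R = UVᵀ:
  R  [+0.80747 -0.58938 -0.02491]
  R  [+0.58736 +0.79937 +0.12657]
  R  [-0.05469 -0.11684 +0.99164]
t = (-0.34994, +0.08858, +1.27747) m
tr R = 2.598484; θ = arccos((tr R − 1)/2) = 0.644763 rad = 36.942°
axis k = ((R−Rᵀ)₃₂, (R−Rᵀ)₁₃, (R−Rᵀ)₂₁) / (2 sinθ) = (-0.202502, +0.024773, +0.978969)
rvec = θ·k = (-0.130566, +0.015973, +0.631203)

rvec=(-0.1306, 0.0160, 0.6312) tvec=(-0.3499, 0.0886, 1.2775)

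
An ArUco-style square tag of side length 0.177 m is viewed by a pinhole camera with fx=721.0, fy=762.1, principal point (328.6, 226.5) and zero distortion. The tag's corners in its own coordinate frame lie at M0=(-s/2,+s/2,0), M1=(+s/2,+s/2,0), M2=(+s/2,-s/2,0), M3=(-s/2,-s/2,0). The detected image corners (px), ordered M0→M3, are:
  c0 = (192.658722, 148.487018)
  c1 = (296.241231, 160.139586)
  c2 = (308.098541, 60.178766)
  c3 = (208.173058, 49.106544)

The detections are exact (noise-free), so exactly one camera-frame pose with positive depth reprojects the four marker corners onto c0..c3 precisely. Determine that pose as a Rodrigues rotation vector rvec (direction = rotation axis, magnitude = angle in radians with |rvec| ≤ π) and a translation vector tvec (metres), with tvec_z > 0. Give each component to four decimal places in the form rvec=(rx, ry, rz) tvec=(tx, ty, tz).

Intrinsics K: fx=721.0, fy=762.1, cx=328.6, cy=226.5
Marker side s = 0.177 m; corners in marker frame (Z=0):
  M0 = (-0.0885, +0.0885, 0)
  M1 = (+0.0885, +0.0885, 0)
  M2 = (+0.0885, -0.0885, 0)
  M3 = (-0.0885, -0.0885, 0)
Detected image corners:
  c0 = (192.658722, 148.487018) px
  c1 = (296.241231, 160.139586) px
  c2 = (308.098541, 60.178766) px
  c3 = (208.173058, 49.106544) px
Planar DLT: solve 8×8 A·h = b for H (H[2,2]=1):
  H  [+572.28174 -128.67939 +251.37341]
  H  [+63.16154 +541.76042 +103.57192]
  H  [-0.00960 -0.20434 +1.00000]
B = K⁻¹H; ‖b₁‖=0.802758, ‖b₂‖=0.802758; λ = 2/(‖b₁‖+‖b₂‖) = 1.245705, sign → tz>0 ⇒ λ=+1.245705
r₁ = λ·B[:,0] = (+0.99421,+0.10680,-0.01196); r₂ = λ·B[:,1] = (-0.10631,+0.96120,-0.25455)
r₃ = r₁×r₂ = (-0.01569,+0.25435,+0.96699); SVD([r₁ r₂ r₃]) → R = UVᵀ:
  R  [+0.99421 -0.10631 -0.01569]
  R  [+0.10680 +0.96120 +0.25435]
  R  [-0.01196 -0.25455 +0.96699]
t = (-0.13343, -0.20093, +1.24571) m
tr R = 2.922393; θ = arccos((tr R − 1)/2) = 0.279489 rad = 16.014°
axis k = ((R−Rᵀ)₃₂, (R−Rᵀ)₁₃, (R−Rᵀ)₂₁) / (2 sinθ) = (-0.922366, -0.006757, +0.386258)
rvec = θ·k = (-0.257791, -0.001888, +0.107955)

rvec=(-0.2578, -0.0019, 0.1080) tvec=(-0.1334, -0.2009, 1.2457)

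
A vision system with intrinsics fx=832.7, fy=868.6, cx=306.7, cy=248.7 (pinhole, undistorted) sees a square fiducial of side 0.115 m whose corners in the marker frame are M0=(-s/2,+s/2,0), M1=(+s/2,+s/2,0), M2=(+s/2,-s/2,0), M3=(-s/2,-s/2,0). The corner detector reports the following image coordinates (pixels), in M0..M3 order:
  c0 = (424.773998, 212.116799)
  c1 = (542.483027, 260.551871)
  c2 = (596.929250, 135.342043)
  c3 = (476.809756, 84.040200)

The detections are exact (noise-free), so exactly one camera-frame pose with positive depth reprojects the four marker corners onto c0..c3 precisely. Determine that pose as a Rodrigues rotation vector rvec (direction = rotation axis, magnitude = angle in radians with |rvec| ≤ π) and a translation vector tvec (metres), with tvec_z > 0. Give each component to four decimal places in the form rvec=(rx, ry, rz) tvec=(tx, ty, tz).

rvec=(0.1788, -0.0479, 0.3740) tvec=(0.1793, -0.0631, 0.7333)

Intrinsics K: fx=832.7, fy=868.6, cx=306.7, cy=248.7
Marker side s = 0.115 m; corners in marker frame (Z=0):
  M0 = (-0.0575, +0.0575, 0)
  M1 = (+0.0575, +0.0575, 0)
  M2 = (+0.0575, -0.0575, 0)
  M3 = (-0.0575, -0.0575, 0)
Detected image corners:
  c0 = (424.773998, 212.116799) px
  c1 = (542.483027, 260.551871) px
  c2 = (596.929250, 135.342043) px
  c3 = (476.809756, 84.040200) px
Planar DLT: solve 8×8 A·h = b for H (H[2,2]=1):
  H  [+1089.17802 -348.34208 +510.27532]
  H  [+452.22053 +1140.05565 +173.98643]
  H  [+0.10833 +0.22477 +1.00000]
B = K⁻¹H; ‖b₁‖=1.363654, ‖b₂‖=1.363654; λ = 2/(‖b₁‖+‖b₂‖) = 0.733324, sign → tz>0 ⇒ λ=+0.733324
r₁ = λ·B[:,0] = (+0.92993,+0.35905,+0.07944); r₂ = λ·B[:,1] = (-0.36748,+0.91531,+0.16483)
r₃ = r₁×r₂ = (-0.01353,-0.18247,+0.98312); SVD([r₁ r₂ r₃]) → R = UVᵀ:
  R  [+0.92993 -0.36748 -0.01353]
  R  [+0.35905 +0.91531 -0.18247]
  R  [+0.07944 +0.16483 +0.98312]
t = (+0.17928, -0.06308, +0.73332) m
tr R = 2.828359; θ = arccos((tr R − 1)/2) = 0.417317 rad = 23.911°
axis k = ((R−Rᵀ)₃₂, (R−Rᵀ)₁₃, (R−Rᵀ)₂₁) / (2 sinθ) = (+0.428441, -0.114698, +0.896261)
rvec = θ·k = (+0.178796, -0.047865, +0.374025)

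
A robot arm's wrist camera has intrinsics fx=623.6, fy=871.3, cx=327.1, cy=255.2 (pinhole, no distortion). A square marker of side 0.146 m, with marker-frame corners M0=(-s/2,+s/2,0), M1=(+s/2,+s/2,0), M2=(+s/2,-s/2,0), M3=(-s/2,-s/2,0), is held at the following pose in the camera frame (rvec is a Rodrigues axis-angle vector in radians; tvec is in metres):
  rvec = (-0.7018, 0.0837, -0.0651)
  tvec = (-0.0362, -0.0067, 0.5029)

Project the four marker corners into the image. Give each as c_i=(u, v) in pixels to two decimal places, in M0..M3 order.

Intrinsics K: fx=623.6, fy=871.3, cx=327.1, cy=255.2
Marker side s = 0.146 m; corners in marker frame (Z=0):
  M0 = (-0.0730, +0.0730, 0)
  M1 = (+0.0730, +0.0730, 0)
  M2 = (+0.0730, -0.0730, 0)
  M3 = (-0.0730, -0.0730, 0)
rvec = (-0.7018, 0.0837, -0.0651), |rvec| = θ = 0.70977 rad = 40.667°
Rodrigues: sinθ=0.65166, 1−cosθ=0.24149; R = I + sinθ·[k]× + (1−cosθ)·[k]×²:
    [+0.99461 +0.03161 +0.09875]
    [-0.08793 +0.76187 +0.64173]
    [-0.05495 -0.64695 +0.76055]
t = (-0.0362, -0.0067, 0.5029) m
M0: Pc = R·M0+t = (-0.10650, +0.05534, +0.45968); u = 623.6·(-0.10650)/0.45968 + 327.1 = 182.6252, v = 871.3·(+0.05534)/0.45968 + 255.2 = 360.0848
M1: Pc = R·M1+t = (+0.03871, +0.04250, +0.45166); u = 623.6·(+0.03871)/0.45166 + 327.1 = 380.5520, v = 871.3·(+0.04250)/0.45166 + 255.2 = 337.1829
M2: Pc = R·M2+t = (+0.03410, -0.06874, +0.54612); u = 623.6·(+0.03410)/0.54612 + 327.1 = 366.0368, v = 871.3·(-0.06874)/0.54612 + 255.2 = 145.5362
M3: Pc = R·M3+t = (-0.11111, -0.05590, +0.55414); u = 623.6·(-0.11111)/0.55414 + 327.1 = 202.0576, v = 871.3·(-0.05590)/0.55414 + 255.2 = 167.3088

c0=(182.63, 360.08) c1=(380.55, 337.18) c2=(366.04, 145.54) c3=(202.06, 167.31)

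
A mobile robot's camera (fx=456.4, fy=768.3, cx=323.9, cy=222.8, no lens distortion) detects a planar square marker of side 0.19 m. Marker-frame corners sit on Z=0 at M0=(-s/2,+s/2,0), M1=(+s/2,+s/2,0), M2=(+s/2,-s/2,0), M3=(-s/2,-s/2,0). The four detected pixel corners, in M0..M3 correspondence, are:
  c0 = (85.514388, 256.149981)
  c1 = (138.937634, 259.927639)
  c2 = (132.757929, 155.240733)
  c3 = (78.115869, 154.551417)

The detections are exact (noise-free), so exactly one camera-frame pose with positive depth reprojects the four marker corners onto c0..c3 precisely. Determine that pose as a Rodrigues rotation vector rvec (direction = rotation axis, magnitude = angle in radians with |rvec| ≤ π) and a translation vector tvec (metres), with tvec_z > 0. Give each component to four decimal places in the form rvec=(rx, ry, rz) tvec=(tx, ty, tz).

rvec=(0.1962, 0.2278, 0.0042) tvec=(-0.6582, -0.0284, 1.3944)

Intrinsics K: fx=456.4, fy=768.3, cx=323.9, cy=222.8
Marker side s = 0.19 m; corners in marker frame (Z=0):
  M0 = (-0.0950, +0.0950, 0)
  M1 = (+0.0950, +0.0950, 0)
  M2 = (+0.0950, -0.0950, 0)
  M3 = (-0.0950, -0.0950, 0)
Detected image corners:
  c0 = (85.514388, 256.149981) px
  c1 = (138.937634, 259.927639) px
  c2 = (132.757929, 155.240733) px
  c3 = (78.115869, 154.551417) px
Planar DLT: solve 8×8 A·h = b for H (H[2,2]=1):
  H  [+266.86179 +50.89780 +108.46406]
  H  [-21.29611 +571.41084 +207.13091]
  H  [-0.16060 +0.13890 +1.00000]
B = K⁻¹H; ‖b₁‖=0.717153, ‖b₂‖=0.717153; λ = 2/(‖b₁‖+‖b₂‖) = 1.394402, sign → tz>0 ⇒ λ=+1.394402
r₁ = λ·B[:,0] = (+0.97425,+0.02629,-0.22394); r₂ = λ·B[:,1] = (+0.01805,+0.98090,+0.19368)
r₃ = r₁×r₂ = (+0.22475,-0.19274,+0.95516); SVD([r₁ r₂ r₃]) → R = UVᵀ:
  R  [+0.97425 +0.01805 +0.22475]
  R  [+0.02629 +0.98090 -0.19274]
  R  [-0.22394 +0.19368 +0.95516]
t = (-0.65820, -0.02844, +1.39440) m
tr R = 2.910310; θ = arccos((tr R − 1)/2) = 0.300613 rad = 17.224°
axis k = ((R−Rᵀ)₃₂, (R−Rᵀ)₁₃, (R−Rᵀ)₂₁) / (2 sinθ) = (+0.652502, +0.757659, +0.013913)
rvec = θ·k = (+0.196151, +0.227762, +0.004182)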